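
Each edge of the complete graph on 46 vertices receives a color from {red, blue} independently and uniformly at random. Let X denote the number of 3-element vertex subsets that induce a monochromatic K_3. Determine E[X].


Let X = Σ_S X_S over the C(46, 3) = 15180 subsets S of size 3, where X_S = 1 if the K_3 on S is monochromatic.
For a fixed S, the K_3 on S has C(3, 2) = 3 edges. P[all 3 edges red] = (1/2)^3, and likewise for blue, so P[monochromatic] = 2·(1/2)^3 = 2^{1 − 3} = 1/4.
By linearity: E[X] = C(46, 3) · 2^{1 − 3} = 15180 · 1/4 = 3795.
Numerically: E[X] ≈ 3795.0000.

E[X] = C(46,3)·2^(1−C(3,2)) = 3795 ≈ 3795.0000.


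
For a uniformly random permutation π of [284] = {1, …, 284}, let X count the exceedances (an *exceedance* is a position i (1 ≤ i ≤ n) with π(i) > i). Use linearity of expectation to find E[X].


Write X = Σ_{i=1}^{284} X_i, where X_i = 1_{π(i) > i}.
For each fixed i, π(i) is uniform over {1, …, 284} (marginal of a uniform permutation), so P[π(i) > i] = (n − i)/n. Summing: Σ_{i=1}^{284} (n − i)/n = (0 + 1 + … + 283)/284 = 284(284 − 1)/(2·284) = (284 − 1)/2.
Hence E[X] = Σ_{i=1}^{284} (284 − i)/284 = 283/2 ≈ 141.500000.

E[X] = 283/2 = 141.500000.


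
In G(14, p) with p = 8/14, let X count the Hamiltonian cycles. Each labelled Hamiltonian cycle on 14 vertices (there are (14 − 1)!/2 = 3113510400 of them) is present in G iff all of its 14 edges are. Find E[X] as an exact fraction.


K_14 has (14 − 1)!/2 = 3113510400 labelled Hamiltonian cycles.
For each such Hamiltonian cycle H, let X_H = 1 if all 14 edges of H are present in G. Then P[X_H = 1] = p^{14} = (4/7)^{14} = 268435456/678223072849.
By linearity of expectation: E[X] = Σ_H E[X_H] = 3113510400 · p^{14} = 3113510400 · 268435456/678223072849 = 119396654854963200/96889010407.
Numerically: E[X] ≈ 1.23e+06.

E[X] = 3113510400 · (4/7)^{14} = 119396654854963200/96889010407 ≈ 1.23e+06.


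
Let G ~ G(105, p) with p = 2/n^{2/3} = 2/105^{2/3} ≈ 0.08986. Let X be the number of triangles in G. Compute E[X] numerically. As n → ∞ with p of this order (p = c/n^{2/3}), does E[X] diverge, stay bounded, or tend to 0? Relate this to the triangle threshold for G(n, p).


Number of potential triangles: C(105, 3) = 187460.
Each occurs with probability p³ ≈ (0.08986)³ ≈ 7.256236e-04.
By linearity: E[X] = C(105, 3)·p³ ≈ 187460 · 7.256236e-04 ≈ 136.0254.
Since α = 2/3 < 1, p = c/n^{2/3} ≫ 1/n is above the triangle threshold p ~ 1/n. Asymptotically E[X] ~ (c³/6)·n^{3(1−α)} = (2³/6)·n^{1} → ∞; triangles are abundant w.h.p.

E[X] ≈ 136.0254; in regime p = Θ(1/n^{2/3}) E[X] diverges (above the triangle threshold p ~ 1/n).


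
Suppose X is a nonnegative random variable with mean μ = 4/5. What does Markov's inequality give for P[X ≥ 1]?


μ = E[X] = 4/5, a = 1.
Markov: P[X ≥ 1] ≤ μ/a = (4/5)/1 = 4/5.
Numerically: ≈ 0.800.
(Since a = 1 > μ = 0.800, the bound 4/5 is < 1 and informative.)

P[X ≥ 1] ≤ 4/5 ≈ 0.800.


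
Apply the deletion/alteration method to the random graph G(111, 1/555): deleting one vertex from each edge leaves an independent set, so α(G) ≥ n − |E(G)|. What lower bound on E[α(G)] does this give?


E[|E(G)|] = C(111, 2)·p = 6105 · (1/555) = 11.
E[α(G)] ≥ n − E[|E(G)|] = 111 − 11 = 100.
Numerically: ≈ 100.000000.
(This is only a lower bound; the true E[α(G)] may be larger.)

E[α(G)] ≥ 100 ≈ 100.000000.


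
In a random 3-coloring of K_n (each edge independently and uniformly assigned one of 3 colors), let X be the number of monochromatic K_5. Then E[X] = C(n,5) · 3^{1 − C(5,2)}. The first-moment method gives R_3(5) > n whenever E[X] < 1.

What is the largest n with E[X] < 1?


We need C(n, 5) · 3^{1 − 10} < 1, i.e. C(n, 5) < 3^{10 − 1} = 19683.
Check values of n near the boundary:
  n = 17: C(17, 5) = 6188; 6188 < 19683? YES
  n = 18: C(18, 5) = 8568; 8568 < 19683? YES
  n = 19: C(19, 5) = 11628; 11628 < 19683? YES
  n = 20: C(20, 5) = 15504; 15504 < 19683? YES
  n = 21: C(21, 5) = 20349; 20349 < 19683? NO
  n = 22: C(22, 5) = 26334; 26334 < 19683? NO
  n = 23: C(23, 5) = 33649; 33649 < 19683? NO
The largest n with C(n, 5) < 19683 is n = 20 (where E[X] = 5168/6561 ≈ 0.7876848). Hence R_3(5) > 20, i.e. R_3(5) ≥ 21.

Largest n = 20; hence R_3(5) > 20.


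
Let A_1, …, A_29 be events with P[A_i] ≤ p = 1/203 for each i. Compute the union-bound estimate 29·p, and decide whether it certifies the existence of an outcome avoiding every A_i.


Union bound: P[∪_{i=1}^{29} A_i] ≤ Σ_i P[A_i] ≤ 29·p = 29·(1/203) = 1/7.
Numerically: 1/7 ≈ 0.143.
Is 1/7 < 1? YES.
Since P[∪ A_i] ≤ 1/7 < 1, the complement has P[∩ A_i^c] ≥ 1 − 1/7 = 6/7 > 0, so some outcome avoids every A_i.

29·p = 1/7 ≈ 0.143; existence CERTIFIED by the union bound.


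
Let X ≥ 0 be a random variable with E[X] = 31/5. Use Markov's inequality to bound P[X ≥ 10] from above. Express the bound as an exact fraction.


μ = E[X] = 31/5, a = 10.
Markov: P[X ≥ 10] ≤ μ/a = (31/5)/10 = 31/50.
Numerically: ≈ 0.620.
(Since a = 10 > μ = 6.200, the bound 31/50 is < 1 and informative.)

P[X ≥ 10] ≤ 31/50 ≈ 0.620.


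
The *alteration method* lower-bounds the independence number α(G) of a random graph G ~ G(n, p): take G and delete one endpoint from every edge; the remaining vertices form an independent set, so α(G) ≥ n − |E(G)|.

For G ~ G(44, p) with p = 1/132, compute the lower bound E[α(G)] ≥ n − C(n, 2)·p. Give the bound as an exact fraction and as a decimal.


E[|E(G)|] = C(44, 2)·p = 946 · (1/132) = 43/6.
E[α(G)] ≥ n − E[|E(G)|] = 44 − 43/6 = 221/6.
Numerically: ≈ 36.8333.
(This is only a lower bound; the true E[α(G)] may be larger.)

E[α(G)] ≥ 221/6 ≈ 36.8333.


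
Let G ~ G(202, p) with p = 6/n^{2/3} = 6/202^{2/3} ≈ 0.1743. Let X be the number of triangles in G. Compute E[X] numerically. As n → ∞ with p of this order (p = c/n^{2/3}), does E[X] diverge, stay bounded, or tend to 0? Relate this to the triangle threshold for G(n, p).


Number of potential triangles: C(202, 3) = 1353400.
Each occurs with probability p³ ≈ (0.1743)³ ≈ 5.293599e-03.
By linearity: E[X] = C(202, 3)·p³ ≈ 1353400 · 5.293599e-03 ≈ 7164.3564.
Since α = 2/3 < 1, p = c/n^{2/3} ≫ 1/n is above the triangle threshold p ~ 1/n. Asymptotically E[X] ~ (c³/6)·n^{3(1−α)} = (6³/6)·n^{1} → ∞; triangles are abundant w.h.p.

E[X] ≈ 7164.3564; in regime p = Θ(1/n^{2/3}) E[X] diverges (above the triangle threshold p ~ 1/n).


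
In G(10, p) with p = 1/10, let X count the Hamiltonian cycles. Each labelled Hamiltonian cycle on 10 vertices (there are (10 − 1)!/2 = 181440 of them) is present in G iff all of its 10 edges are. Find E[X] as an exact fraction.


K_10 has (10 − 1)!/2 = 181440 labelled Hamiltonian cycles.
For each such Hamiltonian cycle H, let X_H = 1 if all 10 edges of H are present in G. Then P[X_H = 1] = p^{10} = (1/10)^{10} = 1/10000000000.
By linearity: E[X] = Σ_H E[X_H] = 181440 · p^{10} = 181440 · 1/10000000000 = 567/31250000.
Numerically: E[X] ≈ 1.814e-05.

E[X] = 181440 · (1/10)^{10} = 567/31250000 ≈ 1.814e-05.


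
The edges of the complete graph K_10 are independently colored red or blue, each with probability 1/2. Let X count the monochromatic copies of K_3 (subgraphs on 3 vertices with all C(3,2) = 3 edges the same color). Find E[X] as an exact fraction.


Let X = Σ_S X_S over the C(10, 3) = 120 subsets S of size 3, where X_S = 1 if the K_3 on S is monochromatic.
For a fixed S, the K_3 on S has C(3, 2) = 3 edges. P[all 3 edges red] = (1/2)^3, and likewise for blue, so P[monochromatic] = 2·(1/2)^3 = 2^{1 − 3} = 1/4.
By linearity: E[X] = C(10, 3) · 2^{1 − 3} = 120 · 1/4 = 30.
Numerically: E[X] ≈ 30.0000.

E[X] = C(10,3)·2^(1−C(3,2)) = 30 ≈ 30.0000.


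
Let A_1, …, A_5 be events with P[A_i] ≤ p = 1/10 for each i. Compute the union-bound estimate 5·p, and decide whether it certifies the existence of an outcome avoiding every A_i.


Union bound: P[∪_{i=1}^{5} A_i] ≤ Σ_i P[A_i] ≤ 5·p = 5·(1/10) = 1/2.
Numerically: 1/2 ≈ 0.500000.
Is 1/2 < 1? YES.
Since P[∪ A_i] ≤ 1/2 < 1, the complement has P[∩ A_i^c] ≥ 1 − 1/2 = 1/2 > 0, so some outcome avoids every A_i.

5·p = 1/2 ≈ 0.500000; existence CERTIFIED by the union bound.


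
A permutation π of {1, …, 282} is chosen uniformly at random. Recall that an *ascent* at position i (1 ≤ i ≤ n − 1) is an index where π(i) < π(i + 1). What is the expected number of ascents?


Write X = Σ X_I over i = 1, …, 281, with X_I the indicator of one ascent.
There are 281 indicators.
For each fixed i, the pair (π(i), π(i+1)) is a uniformly random ordered pair of distinct values from {1, …, 282}; by symmetry P[π(i) < π(i+1)] = 1/2.
By linearity: E[X] = 281 · (1/2) = (282 − 1) · (1/2) = 281/2 ≈ 140.500000.

E[X] = 281/2 = 140.500000.


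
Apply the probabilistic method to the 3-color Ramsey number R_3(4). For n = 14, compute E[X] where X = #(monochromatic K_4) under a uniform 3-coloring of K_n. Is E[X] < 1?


E[X] = C(14, 4) · 3^{1 − 6} = 1001 · 3^{−5} = 1001/243.
As a reduced fraction: E[X] = 1001/243 ≈ 4.1193.
Is E[X] < 1? NO.
Since E[X] ≥ 1, the first-moment bound is inconclusive at n = 14; it does NOT by itself certify R_3(4) > 14.

E[X] = 1001/243 ≈ 4.1193; E[X] ≥ 1; first-moment method inconclusive here.


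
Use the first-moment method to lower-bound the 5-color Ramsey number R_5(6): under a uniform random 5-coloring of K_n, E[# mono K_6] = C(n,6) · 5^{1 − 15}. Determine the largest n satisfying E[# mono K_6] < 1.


We need C(n, 6) · 5^{1 − 15} < 1, i.e. C(n, 6) < 5^{15 − 1} = 6103515625.
Check values of n near the boundary:
  n = 126: C(126, 6) = 4925156775; 4925156775 < 6103515625? YES
  n = 127: C(127, 6) = 5169379425; 5169379425 < 6103515625? YES
  n = 128: C(128, 6) = 5423611200; 5423611200 < 6103515625? YES
  n = 129: C(129, 6) = 5688177600; 5688177600 < 6103515625? YES
  n = 130: C(130, 6) = 5963412000; 5963412000 < 6103515625? YES
  n = 131: C(131, 6) = 6249655776; 6249655776 < 6103515625? NO
  n = 132: C(132, 6) = 6547258432; 6547258432 < 6103515625? NO
  n = 133: C(133, 6) = 6856577728; 6856577728 < 6103515625? NO
The largest n with C(n, 6) < 6103515625 is n = 130 (where E[X] = 47707296/48828125 ≈ 0.977045). Hence R_5(6) > 130, i.e. R_5(6) ≥ 131.

Largest n = 130; hence R_5(6) > 130.


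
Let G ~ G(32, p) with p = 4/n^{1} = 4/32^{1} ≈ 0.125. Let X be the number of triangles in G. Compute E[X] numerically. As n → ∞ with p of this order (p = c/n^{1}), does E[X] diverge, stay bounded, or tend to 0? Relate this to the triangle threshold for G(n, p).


Number of potential triangles: C(32, 3) = 4960.
Each occurs with probability p³ ≈ (0.125)³ ≈ 1.95312500e-03.
By linearity: E[X] = C(32, 3)·p³ ≈ 4960 · 1.95312500e-03 ≈ 9.687500.
Here α = 1, so p = 4/n is exactly at the triangle threshold p ~ 1/n. Asymptotically E[X] → c³/6 = 4³/6 = 32/3 ≈ 10.666667, a bounded constant. In this regime the triangle count is asymptotically Poisson(c³/6).

E[X] ≈ 9.687500; in regime p = Θ(1/n^{1}) E[X] stays bounded (at the triangle threshold p ~ 1/n).


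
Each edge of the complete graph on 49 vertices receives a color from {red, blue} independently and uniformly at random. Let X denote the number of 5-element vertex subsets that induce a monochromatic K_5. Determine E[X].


Let X = Σ_S X_S over the C(49, 5) = 1906884 subsets S of size 5, where X_S = 1 if the K_5 on S is monochromatic.
For a fixed S, the K_5 on S has C(5, 2) = 10 edges. P[all 10 edges red] = (1/2)^10, and likewise for blue, so P[monochromatic] = 2·(1/2)^10 = 2^{1 − 10} = 1/512.
By linearity of expectation: E[X] = C(49, 5) · 2^{1 − 10} = 1906884 · 1/512 = 476721/128.
Numerically: E[X] ≈ 3724.382812.

E[X] = C(49,5)·2^(1−C(5,2)) = 476721/128 ≈ 3724.382812.


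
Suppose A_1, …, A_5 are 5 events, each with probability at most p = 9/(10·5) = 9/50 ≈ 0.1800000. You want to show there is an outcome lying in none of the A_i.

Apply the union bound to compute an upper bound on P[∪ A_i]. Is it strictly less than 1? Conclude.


Union bound: P[∪_{i=1}^{5} A_i] ≤ Σ_i P[A_i] ≤ 5·p = 5·(9/50) = 9/10.
Numerically: 9/10 ≈ 0.9000000.
Is 9/10 < 1? YES.
Since P[∪ A_i] ≤ 9/10 < 1, the complement has P[∩ A_i^c] ≥ 1 − 9/10 = 1/10 > 0, so some outcome avoids every A_i.

5·p = 9/10 ≈ 0.9000000; existence CERTIFIED by the union bound.


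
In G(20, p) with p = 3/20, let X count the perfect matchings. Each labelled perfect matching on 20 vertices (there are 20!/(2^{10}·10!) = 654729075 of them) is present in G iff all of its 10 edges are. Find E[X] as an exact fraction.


K_20 has 20!/(2^{10}·10!) = 654729075 labelled perfect matchings.
For each such perfect matching H, let X_H = 1 if all 10 edges of H are present in G. Then P[X_H = 1] = p^{10} = (3/20)^{10} = 59049/10240000000000.
By linearity: E[X] = Σ_H E[X_H] = 654729075 · p^{10} = 654729075 · 59049/10240000000000 = 1546443885987/409600000000.
Numerically: E[X] ≈ 3.775.

E[X] = 654729075 · (3/20)^{10} = 1546443885987/409600000000 ≈ 3.775.


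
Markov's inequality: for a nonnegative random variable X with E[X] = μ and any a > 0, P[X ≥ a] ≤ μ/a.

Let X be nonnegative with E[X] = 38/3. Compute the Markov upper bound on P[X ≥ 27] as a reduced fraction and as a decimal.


μ = E[X] = 38/3, a = 27.
Markov: P[X ≥ 27] ≤ μ/a = (38/3)/27 = 38/81.
Numerically: ≈ 0.46914.
(Since a = 27 > μ = 12.66667, the bound 38/81 is < 1 and informative.)

P[X ≥ 27] ≤ 38/81 ≈ 0.46914.


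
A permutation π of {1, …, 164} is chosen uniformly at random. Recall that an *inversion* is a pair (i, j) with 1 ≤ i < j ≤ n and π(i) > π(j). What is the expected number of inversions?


Write X = Σ X_I over the C(164, 2) = 13366 pairs i < j, with X_I the indicator of one inversion.
There are 13366 indicators.
For each fixed pair i < j, the values π(i) and π(j) are two distinct elements of {1, …, 164} in uniformly random order; by symmetry P[π(i) > π(j)] = 1/2.
By linearity: E[X] = 13366 · (1/2) = C(164, 2) · (1/2) = 13366/2 = 6683 ≈ 6683.000.

E[X] = 6683 = 6683.000.


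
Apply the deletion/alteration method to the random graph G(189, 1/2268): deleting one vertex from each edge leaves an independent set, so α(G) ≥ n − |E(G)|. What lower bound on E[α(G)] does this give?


E[|E(G)|] = C(189, 2)·p = 17766 · (1/2268) = 47/6.
E[α(G)] ≥ n − E[|E(G)|] = 189 − 47/6 = 1087/6.
Numerically: ≈ 181.166667.
(This is only a lower bound; the true E[α(G)] may be larger.)

E[α(G)] ≥ 1087/6 ≈ 181.166667.


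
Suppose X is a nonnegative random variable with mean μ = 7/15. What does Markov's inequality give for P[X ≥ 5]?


μ = E[X] = 7/15, a = 5.
Markov: P[X ≥ 5] ≤ μ/a = (7/15)/5 = 7/75.
Numerically: ≈ 0.09333.
(Since a = 5 > μ = 0.46667, the bound 7/75 is < 1 and informative.)

P[X ≥ 5] ≤ 7/75 ≈ 0.09333.


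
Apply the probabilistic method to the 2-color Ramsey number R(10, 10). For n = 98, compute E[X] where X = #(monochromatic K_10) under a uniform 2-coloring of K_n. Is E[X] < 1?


E[X] = C(98, 10) · 2^{1 − 45} = 14005614014756 · 2^{−44} = 14005614014756/17592186044416.
As a reduced fraction: E[X] = 3501403503689/4398046511104 ≈ 0.79613.
Is E[X] < 1? YES.
Since E[X] < 1, there exists a 2-coloring of K_{98} with no monochromatic K_10; hence R(10, 10) > 98.

E[X] = 3501403503689/4398046511104 ≈ 0.79613; E[X] < 1, so R(10, 10) > 98.


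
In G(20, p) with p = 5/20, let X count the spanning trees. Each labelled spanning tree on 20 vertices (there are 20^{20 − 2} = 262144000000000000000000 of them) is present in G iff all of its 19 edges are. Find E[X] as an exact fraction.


K_20 has 20^{20 − 2} = 262144000000000000000000 labelled spanning trees.
For each such spanning tree H, let X_H = 1 if all 19 edges of H are present in G. Then P[X_H = 1] = p^{19} = (1/4)^{19} = 1/274877906944.
Summing the indicators: E[X] = Σ_H E[X_H] = 262144000000000000000000 · p^{19} = 262144000000000000000000 · 1/274877906944 = 3814697265625/4.
Numerically: E[X] ≈ 9.5367e+11.

E[X] = 262144000000000000000000 · (1/4)^{19} = 3814697265625/4 ≈ 9.5367e+11.


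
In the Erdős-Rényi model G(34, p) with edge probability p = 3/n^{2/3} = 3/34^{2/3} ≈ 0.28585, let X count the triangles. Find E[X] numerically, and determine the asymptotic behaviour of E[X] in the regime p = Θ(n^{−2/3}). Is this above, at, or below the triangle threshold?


Number of potential triangles: C(34, 3) = 5984.
Each occurs with probability p³ ≈ (0.28585)³ ≈ 2.3356401e-02.
By linearity: E[X] = C(34, 3)·p³ ≈ 5984 · 2.3356401e-02 ≈ 139.76471.
Since α = 2/3 < 1, p = c/n^{2/3} ≫ 1/n is above the triangle threshold p ~ 1/n. Asymptotically E[X] ~ (c³/6)·n^{3(1−α)} = (3³/6)·n^{1} → ∞; triangles are abundant w.h.p.

E[X] ≈ 139.76471; in regime p = Θ(1/n^{2/3}) E[X] diverges (above the triangle threshold p ~ 1/n).


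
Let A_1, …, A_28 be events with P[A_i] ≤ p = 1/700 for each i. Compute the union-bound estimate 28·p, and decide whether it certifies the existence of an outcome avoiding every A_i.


Union bound: P[∪_{i=1}^{28} A_i] ≤ Σ_i P[A_i] ≤ 28·p = 28·(1/700) = 1/25.
Numerically: 1/25 ≈ 0.04000.
Is 1/25 < 1? YES.
Since P[∪ A_i] ≤ 1/25 < 1, the complement has P[∩ A_i^c] ≥ 1 − 1/25 = 24/25 > 0, so some outcome avoids every A_i.

28·p = 1/25 ≈ 0.04000; existence CERTIFIED by the union bound.


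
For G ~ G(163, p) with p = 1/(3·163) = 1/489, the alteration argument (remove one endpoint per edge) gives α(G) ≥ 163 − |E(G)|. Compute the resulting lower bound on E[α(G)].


E[|E(G)|] = C(163, 2)·p = 13203 · (1/489) = 27.
E[α(G)] ≥ n − E[|E(G)|] = 163 − 27 = 136.
Numerically: ≈ 136.0000.
(This is only a lower bound; the true E[α(G)] may be larger.)

E[α(G)] ≥ 136 ≈ 136.0000.


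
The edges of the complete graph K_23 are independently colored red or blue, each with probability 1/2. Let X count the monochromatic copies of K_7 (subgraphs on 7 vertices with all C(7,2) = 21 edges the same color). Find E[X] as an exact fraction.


Let X = Σ_S X_S over the C(23, 7) = 245157 subsets S of size 7, where X_S = 1 if the K_7 on S is monochromatic.
For a fixed S, the K_7 on S has C(7, 2) = 21 edges. P[all 21 edges red] = (1/2)^21, and likewise for blue, so P[monochromatic] = 2·(1/2)^21 = 2^{1 − 21} = 1/1048576.
Summing: E[X] = C(23, 7) · 2^{1 − 21} = 245157 · 1/1048576 = 245157/1048576.
Numerically: E[X] ≈ 0.233800.

E[X] = C(23,7)·2^(1−C(7,2)) = 245157/1048576 ≈ 0.233800.


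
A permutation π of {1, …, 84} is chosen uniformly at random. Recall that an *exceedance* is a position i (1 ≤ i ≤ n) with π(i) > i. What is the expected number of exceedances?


Write X = Σ_{i=1}^{84} X_i, where X_i = 1_{π(i) > i}.
For each fixed i, π(i) is uniform over {1, …, 84} (marginal of a uniform permutation), so P[π(i) > i] = (n − i)/n. Summing: Σ_{i=1}^{84} (n − i)/n = (0 + 1 + … + 83)/84 = 84(84 − 1)/(2·84) = (84 − 1)/2.
Hence E[X] = Σ_{i=1}^{84} (84 − i)/84 = 83/2 ≈ 41.500.

E[X] = 83/2 = 41.500.


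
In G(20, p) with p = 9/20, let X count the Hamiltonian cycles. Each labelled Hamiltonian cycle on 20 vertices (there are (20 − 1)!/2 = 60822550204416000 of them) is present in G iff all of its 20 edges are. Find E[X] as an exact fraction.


K_20 has (20 − 1)!/2 = 60822550204416000 labelled Hamiltonian cycles.
For each such Hamiltonian cycle H, let X_H = 1 if all 20 edges of H are present in G. Then P[X_H = 1] = p^{20} = (9/20)^{20} = 12157665459056928801/104857600000000000000000000.
By linearity: E[X] = Σ_H E[X_H] = 60822550204416000 · p^{20} = 60822550204416000 · 12157665459056928801/104857600000000000000000000 = 180532279724605553545860280221/25600000000000000000.
Numerically: E[X] ≈ 7.05204e+09.

E[X] = 60822550204416000 · (9/20)^{20} = 180532279724605553545860280221/25600000000000000000 ≈ 7.05204e+09.


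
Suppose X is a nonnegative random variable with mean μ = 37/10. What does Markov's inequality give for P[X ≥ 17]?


μ = E[X] = 37/10, a = 17.
Markov: P[X ≥ 17] ≤ μ/a = (37/10)/17 = 37/170.
Numerically: ≈ 0.21765.
(Since a = 17 > μ = 3.70000, the bound 37/170 is < 1 and informative.)

P[X ≥ 17] ≤ 37/170 ≈ 0.21765.


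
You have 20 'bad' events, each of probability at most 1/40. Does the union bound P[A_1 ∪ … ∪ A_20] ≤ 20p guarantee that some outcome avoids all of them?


Union bound: P[∪_{i=1}^{20} A_i] ≤ Σ_i P[A_i] ≤ 20·p = 20·(1/40) = 1/2.
Numerically: 1/2 ≈ 0.50000.
Is 1/2 < 1? YES.
Since P[∪ A_i] ≤ 1/2 < 1, the complement has P[∩ A_i^c] ≥ 1 − 1/2 = 1/2 > 0, so some outcome avoids every A_i.

20·p = 1/2 ≈ 0.50000; existence CERTIFIED by the union bound.


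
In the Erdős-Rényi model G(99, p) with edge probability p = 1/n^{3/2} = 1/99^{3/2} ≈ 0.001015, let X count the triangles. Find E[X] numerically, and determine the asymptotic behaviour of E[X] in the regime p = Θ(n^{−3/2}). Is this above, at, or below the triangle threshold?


Number of potential triangles: C(99, 3) = 156849.
Each occurs with probability p³ ≈ (0.001015)³ ≈ 1.046265e-09.
By linearity: E[X] = C(99, 3)·p³ ≈ 156849 · 1.046265e-09 ≈ 0.0002.
Since α = 3/2 > 1, p = c/n^{3/2} = o(1/n) is below the triangle threshold p ~ 1/n. Asymptotically E[X] ~ (c³/6)·n^{3(1−α)} = (1³/6)·n^{-1.5} → 0, so by Markov's inequality G has no triangles w.h.p.

E[X] ≈ 0.0002; in regime p = Θ(1/n^{3/2}) E[X] tends to 0 (below the triangle threshold p ~ 1/n).


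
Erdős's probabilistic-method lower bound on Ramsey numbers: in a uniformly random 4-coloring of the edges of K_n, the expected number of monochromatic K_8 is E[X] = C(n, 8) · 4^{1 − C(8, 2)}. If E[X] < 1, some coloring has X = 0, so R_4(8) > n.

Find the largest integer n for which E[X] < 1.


We need C(n, 8) · 4^{1 − 28} < 1, i.e. C(n, 8) < 4^{28 − 1} = 18014398509481984.
Check values of n near the boundary:
  n = 406: C(406, 8) = 17082453897995850; 17082453897995850 < 18014398509481984? YES
  n = 407: C(407, 8) = 17424959239309050; 17424959239309050 < 18014398509481984? YES
  n = 408: C(408, 8) = 17773458424095231; 17773458424095231 < 18014398509481984? YES
  n = 409: C(409, 8) = 18128041135797879; 18128041135797879 < 18014398509481984? NO
The largest n with C(n, 8) < 18014398509481984 is n = 408 (where E[X] = 17773458424095231/18014398509481984 ≈ 0.987). Hence R_4(8) > 408, i.e. R_4(8) ≥ 409.

Largest n = 408; hence R_4(8) > 408.


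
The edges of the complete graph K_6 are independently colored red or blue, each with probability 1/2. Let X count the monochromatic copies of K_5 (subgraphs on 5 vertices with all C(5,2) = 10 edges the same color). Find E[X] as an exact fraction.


Let X = Σ_S X_S over the C(6, 5) = 6 subsets S of size 5, where X_S = 1 if the K_5 on S is monochromatic.
For a fixed S, the K_5 on S has C(5, 2) = 10 edges. P[all 10 edges red] = (1/2)^10, and likewise for blue, so P[monochromatic] = 2·(1/2)^10 = 2^{1 − 10} = 1/512.
By linearity of expectation: E[X] = C(6, 5) · 2^{1 − 10} = 6 · 1/512 = 3/256.
Numerically: E[X] ≈ 0.0117.

E[X] = C(6,5)·2^(1−C(5,2)) = 3/256 ≈ 0.0117.


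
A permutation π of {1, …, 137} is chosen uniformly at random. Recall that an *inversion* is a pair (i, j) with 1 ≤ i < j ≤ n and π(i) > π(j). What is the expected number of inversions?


Write X = Σ X_I over the C(137, 2) = 9316 pairs i < j, with X_I the indicator of one inversion.
There are 9316 indicators.
For each fixed pair i < j, the values π(i) and π(j) are two distinct elements of {1, …, 137} in uniformly random order; by symmetry P[π(i) > π(j)] = 1/2.
By linearity: E[X] = 9316 · (1/2) = C(137, 2) · (1/2) = 9316/2 = 4658 ≈ 4658.0000.

E[X] = 4658 = 4658.0000.


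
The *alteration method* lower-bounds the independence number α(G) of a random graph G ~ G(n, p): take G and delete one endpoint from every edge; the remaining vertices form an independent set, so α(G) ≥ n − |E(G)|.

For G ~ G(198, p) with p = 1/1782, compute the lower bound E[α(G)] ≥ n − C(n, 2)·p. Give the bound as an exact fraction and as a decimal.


E[|E(G)|] = C(198, 2)·p = 19503 · (1/1782) = 197/18.
E[α(G)] ≥ n − E[|E(G)|] = 198 − 197/18 = 3367/18.
Numerically: ≈ 187.055556.
(This is only a lower bound; the true E[α(G)] may be larger.)

E[α(G)] ≥ 3367/18 ≈ 187.055556.


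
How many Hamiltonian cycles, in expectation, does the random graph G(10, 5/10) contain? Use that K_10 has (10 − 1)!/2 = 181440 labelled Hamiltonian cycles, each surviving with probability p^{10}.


K_10 has (10 − 1)!/2 = 181440 labelled Hamiltonian cycles.
For each such Hamiltonian cycle H, let X_H = 1 if all 10 edges of H are present in G. Then P[X_H = 1] = p^{10} = (1/2)^{10} = 1/1024.
Summing the indicators: E[X] = Σ_H E[X_H] = 181440 · p^{10} = 181440 · 1/1024 = 2835/16.
Numerically: E[X] ≈ 177.

E[X] = 181440 · (1/2)^{10} = 2835/16 ≈ 177.


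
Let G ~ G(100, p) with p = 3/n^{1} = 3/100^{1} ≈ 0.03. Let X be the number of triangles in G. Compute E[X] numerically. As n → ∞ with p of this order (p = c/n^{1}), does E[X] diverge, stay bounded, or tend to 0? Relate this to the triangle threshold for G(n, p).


Number of potential triangles: C(100, 3) = 161700.
Each occurs with probability p³ ≈ (0.03)³ ≈ 2.70000e-05.
By linearity: E[X] = C(100, 3)·p³ ≈ 161700 · 2.70000e-05 ≈ 4.366.
Here α = 1, so p = 3/n is exactly at the triangle threshold p ~ 1/n. Asymptotically E[X] → c³/6 = 3³/6 = 9/2 ≈ 4.500, a bounded constant. In this regime the triangle count is asymptotically Poisson(c³/6).

E[X] ≈ 4.366; in regime p = Θ(1/n^{1}) E[X] stays bounded (at the triangle threshold p ~ 1/n).


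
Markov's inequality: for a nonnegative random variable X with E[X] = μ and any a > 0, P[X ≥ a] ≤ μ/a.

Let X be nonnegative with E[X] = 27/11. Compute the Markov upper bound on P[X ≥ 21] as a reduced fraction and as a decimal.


μ = E[X] = 27/11, a = 21.
Markov: P[X ≥ 21] ≤ μ/a = (27/11)/21 = 9/77.
Numerically: ≈ 0.117.
(Since a = 21 > μ = 2.455, the bound 9/77 is < 1 and informative.)

P[X ≥ 21] ≤ 9/77 ≈ 0.117.


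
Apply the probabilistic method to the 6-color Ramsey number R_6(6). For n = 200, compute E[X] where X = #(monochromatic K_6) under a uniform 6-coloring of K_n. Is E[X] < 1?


E[X] = C(200, 6) · 6^{1 − 15} = 82408626300 · 6^{−14} = 82408626300/78364164096.
As a reduced fraction: E[X] = 6867385525/6530347008 ≈ 1.05161.
Is E[X] < 1? NO.
Since E[X] ≥ 1, the first-moment bound is inconclusive at n = 200; it does NOT by itself certify R_6(6) > 200.

E[X] = 6867385525/6530347008 ≈ 1.05161; E[X] ≥ 1; first-moment method inconclusive here.


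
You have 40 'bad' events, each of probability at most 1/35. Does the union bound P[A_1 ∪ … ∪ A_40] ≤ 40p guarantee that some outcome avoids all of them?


Union bound: P[∪_{i=1}^{40} A_i] ≤ Σ_i P[A_i] ≤ 40·p = 40·(1/35) = 8/7.
Numerically: 8/7 ≈ 1.1429.
Is 8/7 < 1? NO.
Since the bound 8/7 is ≥ 1, the union bound is uninformative here; it does NOT by itself certify existence.

40·p = 8/7 ≈ 1.1429; existence NOT certified by the union bound.


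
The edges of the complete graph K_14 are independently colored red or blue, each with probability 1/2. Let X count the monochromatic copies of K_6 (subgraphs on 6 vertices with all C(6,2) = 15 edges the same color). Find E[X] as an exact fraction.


Let X = Σ_S X_S over the C(14, 6) = 3003 subsets S of size 6, where X_S = 1 if the K_6 on S is monochromatic.
For a fixed S, the K_6 on S has C(6, 2) = 15 edges. P[all 15 edges red] = (1/2)^15, and likewise for blue, so P[monochromatic] = 2·(1/2)^15 = 2^{1 − 15} = 1/16384.
Summing: E[X] = C(14, 6) · 2^{1 − 15} = 3003 · 1/16384 = 3003/16384.
Numerically: E[X] ≈ 0.183289.

E[X] = C(14,6)·2^(1−C(6,2)) = 3003/16384 ≈ 0.183289.


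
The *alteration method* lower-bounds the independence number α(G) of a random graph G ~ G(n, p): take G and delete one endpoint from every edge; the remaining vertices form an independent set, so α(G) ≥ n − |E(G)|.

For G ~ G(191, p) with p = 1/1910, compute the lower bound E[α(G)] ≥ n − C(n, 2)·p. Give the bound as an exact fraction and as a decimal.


E[|E(G)|] = C(191, 2)·p = 18145 · (1/1910) = 19/2.
E[α(G)] ≥ n − E[|E(G)|] = 191 − 19/2 = 363/2.
Numerically: ≈ 181.5000.
(This is only a lower bound; the true E[α(G)] may be larger.)

E[α(G)] ≥ 363/2 ≈ 181.5000.


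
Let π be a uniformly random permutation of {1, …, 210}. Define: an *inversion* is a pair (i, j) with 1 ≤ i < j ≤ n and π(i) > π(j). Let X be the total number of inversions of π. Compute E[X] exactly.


Write X = Σ X_I over the C(210, 2) = 21945 pairs i < j, with X_I the indicator of one inversion.
There are 21945 indicators.
For each fixed pair i < j, the values π(i) and π(j) are two distinct elements of {1, …, 210} in uniformly random order; by symmetry P[π(i) > π(j)] = 1/2.
By linearity: E[X] = 21945 · (1/2) = C(210, 2) · (1/2) = 21945/2 = 21945/2 ≈ 10972.500000.

E[X] = 21945/2 = 10972.500000.


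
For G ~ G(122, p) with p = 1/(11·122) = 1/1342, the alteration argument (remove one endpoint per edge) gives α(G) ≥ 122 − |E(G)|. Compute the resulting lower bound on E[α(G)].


E[|E(G)|] = C(122, 2)·p = 7381 · (1/1342) = 11/2.
E[α(G)] ≥ n − E[|E(G)|] = 122 − 11/2 = 233/2.
Numerically: ≈ 116.5000.
(This is only a lower bound; the true E[α(G)] may be larger.)

E[α(G)] ≥ 233/2 ≈ 116.5000.


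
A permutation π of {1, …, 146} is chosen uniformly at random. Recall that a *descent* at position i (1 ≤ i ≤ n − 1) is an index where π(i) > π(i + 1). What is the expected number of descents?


Write X = Σ X_I over i = 1, …, 145, with X_I the indicator of one descent.
There are 145 indicators.
For each fixed i, the pair (π(i), π(i+1)) is a uniformly random ordered pair of distinct values from {1, …, 146}; by symmetry P[π(i) > π(i+1)] = 1/2.
By linearity: E[X] = 145 · (1/2) = (146 − 1) · (1/2) = 145/2 ≈ 72.500.

E[X] = 145/2 = 72.500.


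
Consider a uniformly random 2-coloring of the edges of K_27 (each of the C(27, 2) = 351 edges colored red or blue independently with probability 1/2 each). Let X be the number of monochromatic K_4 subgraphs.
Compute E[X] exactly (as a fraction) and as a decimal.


Let X = Σ_S X_S over the C(27, 4) = 17550 subsets S of size 4, where X_S = 1 if the K_4 on S is monochromatic.
For a fixed S, the K_4 on S has C(4, 2) = 6 edges. P[all 6 edges red] = (1/2)^6, and likewise for blue, so P[monochromatic] = 2·(1/2)^6 = 2^{1 − 6} = 1/32.
By linearity: E[X] = C(27, 4) · 2^{1 − 6} = 17550 · 1/32 = 8775/16.
Numerically: E[X] ≈ 548.43750.

E[X] = C(27,4)·2^(1−C(4,2)) = 8775/16 ≈ 548.43750.


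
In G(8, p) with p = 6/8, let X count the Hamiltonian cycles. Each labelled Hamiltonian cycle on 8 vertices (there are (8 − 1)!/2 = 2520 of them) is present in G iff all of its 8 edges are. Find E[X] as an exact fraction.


K_8 has (8 − 1)!/2 = 2520 labelled Hamiltonian cycles.
For each such Hamiltonian cycle H, let X_H = 1 if all 8 edges of H are present in G. Then P[X_H = 1] = p^{8} = (3/4)^{8} = 6561/65536.
Summing the indicators: E[X] = Σ_H E[X_H] = 2520 · p^{8} = 2520 · 6561/65536 = 2066715/8192.
Numerically: E[X] ≈ 252.

E[X] = 2520 · (3/4)^{8} = 2066715/8192 ≈ 252.


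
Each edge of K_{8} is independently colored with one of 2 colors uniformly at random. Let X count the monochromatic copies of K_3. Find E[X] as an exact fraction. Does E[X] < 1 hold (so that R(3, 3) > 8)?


E[X] = C(8, 3) · 2^{1 − 3} = 56 · 2^{−2} = 56/4.
As a reduced fraction: E[X] = 14 ≈ 14.000000.
Is E[X] < 1? NO.
Since E[X] ≥ 1, the first-moment bound is inconclusive at n = 8; it does NOT by itself certify R(3, 3) > 8.

E[X] = 14 ≈ 14.000000; E[X] ≥ 1; first-moment method inconclusive here.


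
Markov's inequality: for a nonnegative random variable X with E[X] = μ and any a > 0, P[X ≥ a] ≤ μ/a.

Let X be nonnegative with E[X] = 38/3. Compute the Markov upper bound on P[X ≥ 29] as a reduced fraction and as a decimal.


μ = E[X] = 38/3, a = 29.
Markov: P[X ≥ 29] ≤ μ/a = (38/3)/29 = 38/87.
Numerically: ≈ 0.437.
(Since a = 29 > μ = 12.667, the bound 38/87 is < 1 and informative.)

P[X ≥ 29] ≤ 38/87 ≈ 0.437.


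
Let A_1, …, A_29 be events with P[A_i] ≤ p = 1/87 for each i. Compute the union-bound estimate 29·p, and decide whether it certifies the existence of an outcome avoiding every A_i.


Union bound: P[∪_{i=1}^{29} A_i] ≤ Σ_i P[A_i] ≤ 29·p = 29·(1/87) = 1/3.
Numerically: 1/3 ≈ 0.3333333.
Is 1/3 < 1? YES.
Since P[∪ A_i] ≤ 1/3 < 1, the complement has P[∩ A_i^c] ≥ 1 − 1/3 = 2/3 > 0, so some outcome avoids every A_i.

29·p = 1/3 ≈ 0.3333333; existence CERTIFIED by the union bound.


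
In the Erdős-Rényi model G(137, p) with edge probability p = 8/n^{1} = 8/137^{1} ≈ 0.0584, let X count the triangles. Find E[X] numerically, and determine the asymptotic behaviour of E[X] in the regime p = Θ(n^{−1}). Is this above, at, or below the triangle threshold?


Number of potential triangles: C(137, 3) = 419220.
Each occurs with probability p³ ≈ (0.0584)³ ≈ 1.99117e-04.
By linearity: E[X] = C(137, 3)·p³ ≈ 419220 · 1.99117e-04 ≈ 83.474.
Here α = 1, so p = 8/n is exactly at the triangle threshold p ~ 1/n. Asymptotically E[X] → c³/6 = 8³/6 = 256/3 ≈ 85.333, a bounded constant. In this regime the triangle count is asymptotically Poisson(c³/6).

E[X] ≈ 83.474; in regime p = Θ(1/n^{1}) E[X] stays bounded (at the triangle threshold p ~ 1/n).


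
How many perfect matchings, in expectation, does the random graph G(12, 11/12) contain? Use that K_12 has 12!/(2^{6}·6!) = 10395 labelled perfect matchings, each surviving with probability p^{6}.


K_12 has 12!/(2^{6}·6!) = 10395 labelled perfect matchings.
For each such perfect matching H, let X_H = 1 if all 6 edges of H are present in G. Then P[X_H = 1] = p^{6} = (11/12)^{6} = 1771561/2985984.
By linearity of expectation: E[X] = Σ_H E[X_H] = 10395 · p^{6} = 10395 · 1771561/2985984 = 682050985/110592.
Numerically: E[X] ≈ 6167.

E[X] = 10395 · (11/12)^{6} = 682050985/110592 ≈ 6167.


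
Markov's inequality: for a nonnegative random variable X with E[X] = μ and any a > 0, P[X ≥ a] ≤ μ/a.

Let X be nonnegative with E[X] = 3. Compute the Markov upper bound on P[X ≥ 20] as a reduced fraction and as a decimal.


μ = E[X] = 3, a = 20.
Markov: P[X ≥ 20] ≤ μ/a = (3)/20 = 3/20.
Numerically: ≈ 0.150000.
(Since a = 20 > μ = 3.000000, the bound 3/20 is < 1 and informative.)

P[X ≥ 20] ≤ 3/20 ≈ 0.150000.


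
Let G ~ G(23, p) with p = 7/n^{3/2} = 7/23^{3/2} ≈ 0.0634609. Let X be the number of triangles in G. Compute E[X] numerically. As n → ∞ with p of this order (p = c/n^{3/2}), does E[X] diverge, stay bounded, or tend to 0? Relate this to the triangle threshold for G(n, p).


Number of potential triangles: C(23, 3) = 1771.
Each occurs with probability p³ ≈ (0.0634609)³ ≈ 2.55575287e-04.
By linearity: E[X] = C(23, 3)·p³ ≈ 1771 · 2.55575287e-04 ≈ 0.452624.
Since α = 3/2 > 1, p = c/n^{3/2} = o(1/n) is below the triangle threshold p ~ 1/n. Asymptotically E[X] ~ (c³/6)·n^{3(1−α)} = (7³/6)·n^{-1.5} → 0, so by Markov's inequality G has no triangles w.h.p.

E[X] ≈ 0.452624; in regime p = Θ(1/n^{3/2}) E[X] tends to 0 (below the triangle threshold p ~ 1/n).


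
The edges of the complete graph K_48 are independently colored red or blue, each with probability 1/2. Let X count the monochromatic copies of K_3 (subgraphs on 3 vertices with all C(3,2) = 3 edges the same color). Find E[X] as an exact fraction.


Let X = Σ_S X_S over the C(48, 3) = 17296 subsets S of size 3, where X_S = 1 if the K_3 on S is monochromatic.
For a fixed S, the K_3 on S has C(3, 2) = 3 edges. P[all 3 edges red] = (1/2)^3, and likewise for blue, so P[monochromatic] = 2·(1/2)^3 = 2^{1 − 3} = 1/4.
By linearity: E[X] = C(48, 3) · 2^{1 − 3} = 17296 · 1/4 = 4324.
Numerically: E[X] ≈ 4324.00000.

E[X] = C(48,3)·2^(1−C(3,2)) = 4324 ≈ 4324.00000.


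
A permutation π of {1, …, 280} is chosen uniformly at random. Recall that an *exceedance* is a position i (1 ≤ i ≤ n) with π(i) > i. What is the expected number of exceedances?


Write X = Σ_{i=1}^{280} X_i, where X_i = 1_{π(i) > i}.
For each fixed i, π(i) is uniform over {1, …, 280} (marginal of a uniform permutation), so P[π(i) > i] = (n − i)/n. Summing: Σ_{i=1}^{280} (n − i)/n = (0 + 1 + … + 279)/280 = 280(280 − 1)/(2·280) = (280 − 1)/2.
Hence E[X] = Σ_{i=1}^{280} (280 − i)/280 = 279/2 ≈ 139.50000.

E[X] = 279/2 = 139.50000.


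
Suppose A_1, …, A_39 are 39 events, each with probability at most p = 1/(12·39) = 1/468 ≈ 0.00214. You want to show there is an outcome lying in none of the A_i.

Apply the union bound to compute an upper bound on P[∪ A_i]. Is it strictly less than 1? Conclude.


Union bound: P[∪_{i=1}^{39} A_i] ≤ Σ_i P[A_i] ≤ 39·p = 39·(1/468) = 1/12.
Numerically: 1/12 ≈ 0.08333.
Is 1/12 < 1? YES.
Since P[∪ A_i] ≤ 1/12 < 1, the complement has P[∩ A_i^c] ≥ 1 − 1/12 = 11/12 > 0, so some outcome avoids every A_i.

39·p = 1/12 ≈ 0.08333; existence CERTIFIED by the union bound.


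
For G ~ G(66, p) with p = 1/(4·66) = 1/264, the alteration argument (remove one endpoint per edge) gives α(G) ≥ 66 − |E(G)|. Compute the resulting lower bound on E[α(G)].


E[|E(G)|] = C(66, 2)·p = 2145 · (1/264) = 65/8.
E[α(G)] ≥ n − E[|E(G)|] = 66 − 65/8 = 463/8.
Numerically: ≈ 57.875.
(This is only a lower bound; the true E[α(G)] may be larger.)

E[α(G)] ≥ 463/8 ≈ 57.875.


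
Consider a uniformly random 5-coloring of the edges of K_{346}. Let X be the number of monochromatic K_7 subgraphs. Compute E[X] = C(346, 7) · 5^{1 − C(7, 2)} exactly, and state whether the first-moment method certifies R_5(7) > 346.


E[X] = C(346, 7) · 5^{1 − 21} = 110809404801480 · 5^{−20} = 110809404801480/95367431640625.
As a reduced fraction: E[X] = 22161880960296/19073486328125 ≈ 1.1619208.
Is E[X] < 1? NO.
Since E[X] ≥ 1, the first-moment bound is inconclusive at n = 346; it does NOT by itself certify R_5(7) > 346.

E[X] = 22161880960296/19073486328125 ≈ 1.1619208; E[X] ≥ 1; first-moment method inconclusive here.


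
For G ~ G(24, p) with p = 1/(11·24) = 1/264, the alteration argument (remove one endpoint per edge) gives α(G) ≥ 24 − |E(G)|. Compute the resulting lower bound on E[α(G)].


E[|E(G)|] = C(24, 2)·p = 276 · (1/264) = 23/22.
E[α(G)] ≥ n − E[|E(G)|] = 24 − 23/22 = 505/22.
Numerically: ≈ 22.9545.
(This is only a lower bound; the true E[α(G)] may be larger.)

E[α(G)] ≥ 505/22 ≈ 22.9545.


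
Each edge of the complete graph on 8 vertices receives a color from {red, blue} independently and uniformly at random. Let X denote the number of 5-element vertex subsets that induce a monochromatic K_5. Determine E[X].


Let X = Σ_S X_S over the C(8, 5) = 56 subsets S of size 5, where X_S = 1 if the K_5 on S is monochromatic.
For a fixed S, the K_5 on S has C(5, 2) = 10 edges. P[all 10 edges red] = (1/2)^10, and likewise for blue, so P[monochromatic] = 2·(1/2)^10 = 2^{1 − 10} = 1/512.
By linearity of expectation: E[X] = C(8, 5) · 2^{1 − 10} = 56 · 1/512 = 7/64.
Numerically: E[X] ≈ 0.109.

E[X] = C(8,5)·2^(1−C(5,2)) = 7/64 ≈ 0.109.


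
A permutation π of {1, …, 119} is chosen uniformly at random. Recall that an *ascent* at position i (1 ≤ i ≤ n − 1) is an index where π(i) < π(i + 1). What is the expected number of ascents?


Write X = Σ X_I over i = 1, …, 118, with X_I the indicator of one ascent.
There are 118 indicators.
For each fixed i, the pair (π(i), π(i+1)) is a uniformly random ordered pair of distinct values from {1, …, 119}; by symmetry P[π(i) < π(i+1)] = 1/2.
By linearity: E[X] = 118 · (1/2) = (119 − 1) · (1/2) = 59 ≈ 59.000000.

E[X] = 59 = 59.000000.
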